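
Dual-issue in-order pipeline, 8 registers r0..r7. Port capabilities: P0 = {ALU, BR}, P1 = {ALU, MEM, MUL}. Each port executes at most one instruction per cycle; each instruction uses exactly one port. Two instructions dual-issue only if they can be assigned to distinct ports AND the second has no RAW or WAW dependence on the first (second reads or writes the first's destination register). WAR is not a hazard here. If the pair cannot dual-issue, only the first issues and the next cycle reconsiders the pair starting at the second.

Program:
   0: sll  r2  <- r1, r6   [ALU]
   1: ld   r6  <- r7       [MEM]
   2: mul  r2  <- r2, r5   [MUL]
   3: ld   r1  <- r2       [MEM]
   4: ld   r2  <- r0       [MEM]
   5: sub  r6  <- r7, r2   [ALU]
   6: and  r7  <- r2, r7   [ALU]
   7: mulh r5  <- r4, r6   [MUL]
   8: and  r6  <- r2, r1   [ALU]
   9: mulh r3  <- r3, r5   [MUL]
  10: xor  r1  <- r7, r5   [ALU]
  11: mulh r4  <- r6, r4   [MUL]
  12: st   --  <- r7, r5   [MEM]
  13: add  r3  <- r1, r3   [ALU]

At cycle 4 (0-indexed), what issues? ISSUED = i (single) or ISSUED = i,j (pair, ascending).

ISSUED = 5,6

  cy0 -> i0/i1 (sll.ALU+ld.MEM) pair
  cy1 -> i2 (mul.MUL) no-port MUL/MEM
  cy2 -> i3 (ld.MEM) no-port MEM/MEM
  cy3 -> i4 (ld.MEM) RAW r2
  cy4 -> i5/i6 (sub.ALU+and.ALU) pair
  cy5 -> i7/i8 (mulh.MUL+and.ALU) pair
  cy6 -> i9/i10 (mulh.MUL+xor.ALU) pair
  cy7 -> i11 (mulh.MUL) no-port MUL/MEM
  cy8 -> i12/i13 (st.MEM+add.ALU) pair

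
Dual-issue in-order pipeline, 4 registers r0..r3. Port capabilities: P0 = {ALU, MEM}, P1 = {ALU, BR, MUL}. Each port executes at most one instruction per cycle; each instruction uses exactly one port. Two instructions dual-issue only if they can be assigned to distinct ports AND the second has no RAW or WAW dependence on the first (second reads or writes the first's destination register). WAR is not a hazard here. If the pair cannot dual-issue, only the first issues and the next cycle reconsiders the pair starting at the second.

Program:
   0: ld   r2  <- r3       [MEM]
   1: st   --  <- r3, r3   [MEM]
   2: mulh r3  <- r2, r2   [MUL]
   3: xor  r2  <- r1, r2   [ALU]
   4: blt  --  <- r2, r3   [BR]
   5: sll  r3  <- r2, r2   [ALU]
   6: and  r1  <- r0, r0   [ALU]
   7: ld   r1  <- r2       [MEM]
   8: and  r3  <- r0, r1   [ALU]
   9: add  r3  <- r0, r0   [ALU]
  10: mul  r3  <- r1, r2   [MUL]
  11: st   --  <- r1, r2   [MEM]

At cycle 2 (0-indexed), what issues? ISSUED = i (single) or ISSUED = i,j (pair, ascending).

ISSUED = 3

t=0 i0:ld ; no-port MEM/MEM
t=1 i1/i2:st/mulh ; dual
t=2 i3:xor ; RAW r2
t=3 i4/i5:blt/sll ; dual
t=4 i6:and ; WAW r1
t=5 i7:ld ; RAW r1
t=6 i8:and ; WAW r3
t=7 i9:add ; WAW r3
t=8 i10/i11:mul/st ; dual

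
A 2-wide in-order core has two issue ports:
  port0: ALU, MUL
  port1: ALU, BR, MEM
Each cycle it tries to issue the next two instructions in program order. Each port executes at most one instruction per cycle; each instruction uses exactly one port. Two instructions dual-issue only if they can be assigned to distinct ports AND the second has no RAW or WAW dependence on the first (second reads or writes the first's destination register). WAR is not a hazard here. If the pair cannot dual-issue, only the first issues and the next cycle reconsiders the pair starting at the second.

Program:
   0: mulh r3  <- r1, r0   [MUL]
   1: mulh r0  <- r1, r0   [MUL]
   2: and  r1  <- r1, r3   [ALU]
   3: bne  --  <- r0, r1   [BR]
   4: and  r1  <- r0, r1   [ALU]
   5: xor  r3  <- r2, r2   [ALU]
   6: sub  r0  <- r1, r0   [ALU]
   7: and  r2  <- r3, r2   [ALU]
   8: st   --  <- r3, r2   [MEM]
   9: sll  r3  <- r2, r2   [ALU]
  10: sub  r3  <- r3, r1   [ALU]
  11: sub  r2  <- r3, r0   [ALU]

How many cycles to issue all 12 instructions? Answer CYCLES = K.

  cy0 -> i0 (mulh.MUL) no-port MUL/MUL
  cy1 -> i1&i2 (mulh.MUL/and.ALU) dual
  cy2 -> i3&i4 (bne.BR/and.ALU) dual
  cy3 -> i5&i6 (xor.ALU/sub.ALU) dual
  cy4 -> i7 (and.ALU) RAW r2
  cy5 -> i8&i9 (st.MEM/sll.ALU) dual
  cy6 -> i10 (sub.ALU) RAW r3
  cy7 -> i11 (sub.ALU) tail

CYCLES = 8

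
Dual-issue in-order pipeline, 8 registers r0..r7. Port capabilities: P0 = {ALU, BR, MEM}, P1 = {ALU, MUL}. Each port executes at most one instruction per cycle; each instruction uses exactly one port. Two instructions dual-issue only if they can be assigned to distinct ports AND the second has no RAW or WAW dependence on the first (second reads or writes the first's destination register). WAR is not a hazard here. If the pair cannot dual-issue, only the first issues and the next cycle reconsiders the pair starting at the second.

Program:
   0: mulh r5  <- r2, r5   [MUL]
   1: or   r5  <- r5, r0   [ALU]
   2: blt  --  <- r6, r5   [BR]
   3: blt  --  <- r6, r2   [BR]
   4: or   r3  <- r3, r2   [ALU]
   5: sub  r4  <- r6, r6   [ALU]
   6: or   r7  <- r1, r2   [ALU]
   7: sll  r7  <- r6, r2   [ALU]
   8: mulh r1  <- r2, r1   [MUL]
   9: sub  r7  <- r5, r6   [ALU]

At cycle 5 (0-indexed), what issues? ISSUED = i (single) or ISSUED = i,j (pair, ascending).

ISSUED = 7,8

[0] i0  mulh  -- RAW+WAW r5
[1] i1  or  -- RAW r5
[2] i2  blt  -- no-port BR/BR
[3] i3/i4  blt or  -- pair
[4] i5/i6  sub or  -- pair
[5] i7/i8  sll mulh  -- pair
[6] i9  sub  -- tail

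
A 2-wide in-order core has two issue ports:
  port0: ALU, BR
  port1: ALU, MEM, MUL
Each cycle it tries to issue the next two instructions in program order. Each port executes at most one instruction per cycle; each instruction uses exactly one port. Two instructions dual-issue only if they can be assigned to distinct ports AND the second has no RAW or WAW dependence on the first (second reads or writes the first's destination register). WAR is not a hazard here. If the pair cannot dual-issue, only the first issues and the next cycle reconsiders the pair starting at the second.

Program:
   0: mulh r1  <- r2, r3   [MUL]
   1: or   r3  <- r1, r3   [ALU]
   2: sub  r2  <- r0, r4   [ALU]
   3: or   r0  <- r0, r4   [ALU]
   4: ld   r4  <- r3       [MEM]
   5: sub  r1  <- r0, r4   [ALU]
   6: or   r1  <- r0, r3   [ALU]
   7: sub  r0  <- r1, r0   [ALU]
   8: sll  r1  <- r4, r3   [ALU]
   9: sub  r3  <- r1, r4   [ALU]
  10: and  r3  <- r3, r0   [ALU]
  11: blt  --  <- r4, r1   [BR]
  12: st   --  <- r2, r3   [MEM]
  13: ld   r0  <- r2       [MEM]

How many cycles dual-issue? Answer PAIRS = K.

[0] i0  mulh.MUL  -- RAW r1
[1] i1/i2  or.ALU+sub.ALU  -- pair
[2] i3/i4  or.ALU+ld.MEM  -- pair
[3] i5  sub.ALU  -- WAW r1
[4] i6  or.ALU  -- RAW r1
[5] i7/i8  sub.ALU+sll.ALU  -- pair
[6] i9  sub.ALU  -- RAW+WAW r3
[7] i10/i11  and.ALU+blt.BR  -- pair
[8] i12  st.MEM  -- no-port MEM/MEM
[9] i13  ld.MEM  -- tail

PAIRS = 4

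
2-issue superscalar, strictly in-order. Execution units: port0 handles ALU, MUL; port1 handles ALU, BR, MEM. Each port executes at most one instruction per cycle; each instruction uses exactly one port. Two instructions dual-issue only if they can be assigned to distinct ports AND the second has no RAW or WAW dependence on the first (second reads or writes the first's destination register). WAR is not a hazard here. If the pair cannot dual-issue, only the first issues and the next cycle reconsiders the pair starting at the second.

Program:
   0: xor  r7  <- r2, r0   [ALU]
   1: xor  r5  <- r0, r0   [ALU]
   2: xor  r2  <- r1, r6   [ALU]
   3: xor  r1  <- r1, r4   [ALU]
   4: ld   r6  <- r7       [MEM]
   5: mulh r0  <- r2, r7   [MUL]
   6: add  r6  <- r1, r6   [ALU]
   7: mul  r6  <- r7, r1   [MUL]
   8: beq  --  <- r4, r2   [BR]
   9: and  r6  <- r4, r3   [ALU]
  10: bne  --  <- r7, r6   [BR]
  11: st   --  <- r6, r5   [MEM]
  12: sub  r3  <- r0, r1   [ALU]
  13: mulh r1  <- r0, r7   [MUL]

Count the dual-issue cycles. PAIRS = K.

PAIRS = 5

[0] i0&i1  xor;xor  -- dual
[1] i2&i3  xor;xor  -- dual
[2] i4&i5  ld;mulh  -- dual
[3] i6  add  -- WAW r6
[4] i7&i8  mul;beq  -- dual
[5] i9  and  -- RAW r6
[6] i10  bne  -- no-port BR/MEM
[7] i11&i12  st;sub  -- dual
[8] i13  mulh  -- tail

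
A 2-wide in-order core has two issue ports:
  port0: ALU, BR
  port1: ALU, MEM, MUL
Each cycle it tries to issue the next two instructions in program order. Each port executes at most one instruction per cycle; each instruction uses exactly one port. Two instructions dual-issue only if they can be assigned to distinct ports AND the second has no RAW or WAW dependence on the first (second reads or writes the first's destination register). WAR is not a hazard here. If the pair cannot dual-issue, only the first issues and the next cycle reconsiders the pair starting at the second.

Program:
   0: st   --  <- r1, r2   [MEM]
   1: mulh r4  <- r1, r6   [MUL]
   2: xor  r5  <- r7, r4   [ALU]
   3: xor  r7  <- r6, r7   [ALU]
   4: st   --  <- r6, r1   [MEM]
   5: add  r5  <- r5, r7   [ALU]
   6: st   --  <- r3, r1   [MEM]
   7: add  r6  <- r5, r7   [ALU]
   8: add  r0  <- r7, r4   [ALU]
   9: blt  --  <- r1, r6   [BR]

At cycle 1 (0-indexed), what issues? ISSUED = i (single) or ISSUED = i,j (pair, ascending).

ISSUED = 1

[0] i0  st.MEM  -- no-port MEM/MUL
[1] i1  mulh.MUL  -- RAW r4
[2] i2,i3  xor.ALU xor.ALU  -- 2-wide
[3] i4,i5  st.MEM add.ALU  -- 2-wide
[4] i6,i7  st.MEM add.ALU  -- 2-wide
[5] i8,i9  add.ALU blt.BR  -- 2-wide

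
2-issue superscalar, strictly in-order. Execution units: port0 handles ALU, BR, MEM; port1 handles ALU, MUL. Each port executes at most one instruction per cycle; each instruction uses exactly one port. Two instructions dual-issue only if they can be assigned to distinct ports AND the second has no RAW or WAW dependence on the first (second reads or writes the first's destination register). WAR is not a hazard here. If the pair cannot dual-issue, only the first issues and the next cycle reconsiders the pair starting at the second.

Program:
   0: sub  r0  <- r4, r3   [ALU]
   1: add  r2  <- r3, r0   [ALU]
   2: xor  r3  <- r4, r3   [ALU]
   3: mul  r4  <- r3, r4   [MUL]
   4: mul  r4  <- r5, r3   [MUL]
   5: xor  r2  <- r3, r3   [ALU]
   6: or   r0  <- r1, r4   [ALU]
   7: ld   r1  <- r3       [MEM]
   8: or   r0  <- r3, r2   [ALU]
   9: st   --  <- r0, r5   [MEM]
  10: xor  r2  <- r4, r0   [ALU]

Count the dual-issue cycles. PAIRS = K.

PAIRS = 4

c0: i0 sub  RAW r0
c1: i1&i2 add;xor  dual
c2: i3 mul  no-port MUL/MUL
c3: i4&i5 mul;xor  dual
c4: i6&i7 or;ld  dual
c5: i8 or  RAW r0
c6: i9&i10 st;xor  dual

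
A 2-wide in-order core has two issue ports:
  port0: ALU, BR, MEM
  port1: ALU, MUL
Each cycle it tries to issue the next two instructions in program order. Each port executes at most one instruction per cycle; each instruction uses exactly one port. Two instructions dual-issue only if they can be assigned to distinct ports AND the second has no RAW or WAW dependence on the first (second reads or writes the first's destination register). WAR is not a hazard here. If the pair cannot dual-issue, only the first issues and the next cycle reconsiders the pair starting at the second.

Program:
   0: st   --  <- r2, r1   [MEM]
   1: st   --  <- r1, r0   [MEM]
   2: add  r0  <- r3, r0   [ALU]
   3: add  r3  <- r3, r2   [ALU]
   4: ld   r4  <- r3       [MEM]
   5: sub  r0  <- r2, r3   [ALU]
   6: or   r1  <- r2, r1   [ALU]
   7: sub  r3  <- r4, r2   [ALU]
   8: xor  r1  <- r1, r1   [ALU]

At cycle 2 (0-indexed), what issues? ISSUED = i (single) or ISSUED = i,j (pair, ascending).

c0: i0 st  no-port MEM/MEM
c1: i1+i2 st add  dual
c2: i3 add  RAW r3
c3: i4+i5 ld sub  dual
c4: i6+i7 or sub  dual
c5: i8 xor  tail

ISSUED = 3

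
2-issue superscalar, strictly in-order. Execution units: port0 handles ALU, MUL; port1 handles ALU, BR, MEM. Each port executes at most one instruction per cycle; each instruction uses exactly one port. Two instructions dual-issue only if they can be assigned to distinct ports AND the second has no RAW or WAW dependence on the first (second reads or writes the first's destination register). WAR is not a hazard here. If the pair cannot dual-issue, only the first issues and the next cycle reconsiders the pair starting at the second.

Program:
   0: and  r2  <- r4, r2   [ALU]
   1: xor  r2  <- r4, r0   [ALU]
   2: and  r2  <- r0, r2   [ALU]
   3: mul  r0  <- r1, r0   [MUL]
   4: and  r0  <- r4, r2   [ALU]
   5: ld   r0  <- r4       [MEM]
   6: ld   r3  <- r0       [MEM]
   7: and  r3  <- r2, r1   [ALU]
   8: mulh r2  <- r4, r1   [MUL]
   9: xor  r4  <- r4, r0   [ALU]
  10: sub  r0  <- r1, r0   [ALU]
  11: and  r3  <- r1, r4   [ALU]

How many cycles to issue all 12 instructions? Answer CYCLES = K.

t=0 i0:and ; WAW r2
t=1 i1:xor ; RAW+WAW r2
t=2 i2+i3:and;mul ; pair
t=3 i4:and ; WAW r0
t=4 i5:ld ; no-port MEM/MEM
t=5 i6:ld ; WAW r3
t=6 i7+i8:and;mulh ; pair
t=7 i9+i10:xor;sub ; pair
t=8 i11:and ; tail

CYCLES = 9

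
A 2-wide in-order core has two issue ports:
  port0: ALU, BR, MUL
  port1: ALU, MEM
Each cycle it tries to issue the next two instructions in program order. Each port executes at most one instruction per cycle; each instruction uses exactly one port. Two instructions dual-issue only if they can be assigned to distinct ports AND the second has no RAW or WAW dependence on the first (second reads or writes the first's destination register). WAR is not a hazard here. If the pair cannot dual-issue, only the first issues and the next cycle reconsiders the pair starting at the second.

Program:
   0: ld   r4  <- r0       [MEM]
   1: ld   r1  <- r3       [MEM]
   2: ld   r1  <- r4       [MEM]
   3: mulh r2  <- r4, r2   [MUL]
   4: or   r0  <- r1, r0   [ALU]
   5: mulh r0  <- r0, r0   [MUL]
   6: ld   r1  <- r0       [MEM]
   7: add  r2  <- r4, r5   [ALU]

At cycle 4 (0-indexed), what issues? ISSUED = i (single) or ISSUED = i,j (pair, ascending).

#0 head=0: ld.MEM i0 no-port MEM/MEM
#1 head=1: ld.MEM i1 no-port MEM/MEM
#2 head=2: ld.MEM;mulh.MUL i2+i3 2-wide
#3 head=4: or.ALU i4 RAW+WAW r0
#4 head=5: mulh.MUL i5 RAW r0
#5 head=6: ld.MEM;add.ALU i6+i7 2-wide

ISSUED = 5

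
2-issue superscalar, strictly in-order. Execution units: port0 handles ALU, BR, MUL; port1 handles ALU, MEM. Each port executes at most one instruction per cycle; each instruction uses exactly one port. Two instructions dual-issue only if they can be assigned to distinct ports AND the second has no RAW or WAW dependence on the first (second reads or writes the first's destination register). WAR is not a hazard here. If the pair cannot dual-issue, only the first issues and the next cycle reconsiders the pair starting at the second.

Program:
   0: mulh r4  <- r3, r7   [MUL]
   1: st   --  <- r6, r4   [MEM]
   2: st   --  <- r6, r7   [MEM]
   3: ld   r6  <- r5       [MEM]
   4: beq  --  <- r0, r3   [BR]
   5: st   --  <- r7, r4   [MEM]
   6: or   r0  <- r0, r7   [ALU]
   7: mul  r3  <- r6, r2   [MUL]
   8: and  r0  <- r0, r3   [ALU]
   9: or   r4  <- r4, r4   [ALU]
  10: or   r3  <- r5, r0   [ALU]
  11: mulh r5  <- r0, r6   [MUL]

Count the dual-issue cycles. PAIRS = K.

0. mulh @i0  | RAW r4
1. st @i1  | no-port MEM/MEM
2. st @i2  | no-port MEM/MEM
3. ld;beq @i3/i4  | dual
4. st;or @i5/i6  | dual
5. mul @i7  | RAW r3
6. and;or @i8/i9  | dual
7. or;mulh @i10/i11  | dual

PAIRS = 4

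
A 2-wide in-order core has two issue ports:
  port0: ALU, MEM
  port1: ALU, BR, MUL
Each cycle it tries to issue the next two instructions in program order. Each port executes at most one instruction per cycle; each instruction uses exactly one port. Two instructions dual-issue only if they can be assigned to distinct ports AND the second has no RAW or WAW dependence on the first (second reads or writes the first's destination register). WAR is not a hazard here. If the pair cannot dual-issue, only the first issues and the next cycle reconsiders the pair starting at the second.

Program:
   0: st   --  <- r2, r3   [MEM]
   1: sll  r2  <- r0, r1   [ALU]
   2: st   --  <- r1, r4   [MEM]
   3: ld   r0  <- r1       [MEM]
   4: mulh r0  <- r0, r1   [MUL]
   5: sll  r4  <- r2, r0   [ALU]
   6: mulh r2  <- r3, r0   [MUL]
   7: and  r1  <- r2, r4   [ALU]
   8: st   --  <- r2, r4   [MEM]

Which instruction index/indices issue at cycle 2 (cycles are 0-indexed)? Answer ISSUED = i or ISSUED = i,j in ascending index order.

c0: i0+i1 st;sll  dual
c1: i2 st  no-port MEM/MEM
c2: i3 ld  RAW+WAW r0
c3: i4 mulh  RAW r0
c4: i5+i6 sll;mulh  dual
c5: i7+i8 and;st  dual

ISSUED = 3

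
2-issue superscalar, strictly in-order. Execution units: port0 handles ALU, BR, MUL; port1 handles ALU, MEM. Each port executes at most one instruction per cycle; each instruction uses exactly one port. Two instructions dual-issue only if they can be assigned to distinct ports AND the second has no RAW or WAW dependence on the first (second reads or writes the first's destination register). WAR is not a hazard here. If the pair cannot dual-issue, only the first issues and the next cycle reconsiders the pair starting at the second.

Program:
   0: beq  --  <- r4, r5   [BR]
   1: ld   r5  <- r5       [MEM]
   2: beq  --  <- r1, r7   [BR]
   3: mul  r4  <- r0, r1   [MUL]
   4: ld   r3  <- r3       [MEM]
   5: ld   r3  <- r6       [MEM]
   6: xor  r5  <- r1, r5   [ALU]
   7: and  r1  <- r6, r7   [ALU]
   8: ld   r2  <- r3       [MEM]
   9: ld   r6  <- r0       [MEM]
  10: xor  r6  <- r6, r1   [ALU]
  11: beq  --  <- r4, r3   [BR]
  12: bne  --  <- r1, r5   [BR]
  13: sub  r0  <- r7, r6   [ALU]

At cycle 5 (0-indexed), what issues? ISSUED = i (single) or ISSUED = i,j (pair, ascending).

ISSUED = 9

c0: i0/i1 beq;ld  2-wide
c1: i2 beq  no-port BR/MUL
c2: i3/i4 mul;ld  2-wide
c3: i5/i6 ld;xor  2-wide
c4: i7/i8 and;ld  2-wide
c5: i9 ld  RAW+WAW r6
c6: i10/i11 xor;beq  2-wide
c7: i12/i13 bne;sub  2-wide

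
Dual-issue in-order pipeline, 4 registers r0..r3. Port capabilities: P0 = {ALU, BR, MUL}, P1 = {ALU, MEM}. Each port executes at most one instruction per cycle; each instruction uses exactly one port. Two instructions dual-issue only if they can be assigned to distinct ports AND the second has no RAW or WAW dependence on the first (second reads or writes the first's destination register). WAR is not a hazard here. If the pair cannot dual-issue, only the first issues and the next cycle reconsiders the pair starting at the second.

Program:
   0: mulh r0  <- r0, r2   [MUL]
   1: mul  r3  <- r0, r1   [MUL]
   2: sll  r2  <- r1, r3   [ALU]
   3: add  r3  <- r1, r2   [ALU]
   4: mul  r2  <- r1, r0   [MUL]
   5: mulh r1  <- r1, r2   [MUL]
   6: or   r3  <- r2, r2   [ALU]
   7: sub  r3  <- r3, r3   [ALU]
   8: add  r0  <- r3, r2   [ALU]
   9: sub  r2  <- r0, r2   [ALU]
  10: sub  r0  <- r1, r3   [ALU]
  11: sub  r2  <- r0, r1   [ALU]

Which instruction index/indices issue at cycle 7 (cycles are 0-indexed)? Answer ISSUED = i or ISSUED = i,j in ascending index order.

c0: i0 mulh  no-port MUL/MUL
c1: i1 mul  RAW r3
c2: i2 sll  RAW r2
c3: i3,i4 add/mul  dual
c4: i5,i6 mulh/or  dual
c5: i7 sub  RAW r3
c6: i8 add  RAW r0
c7: i9,i10 sub/sub  dual
c8: i11 sub  tail

ISSUED = 9,10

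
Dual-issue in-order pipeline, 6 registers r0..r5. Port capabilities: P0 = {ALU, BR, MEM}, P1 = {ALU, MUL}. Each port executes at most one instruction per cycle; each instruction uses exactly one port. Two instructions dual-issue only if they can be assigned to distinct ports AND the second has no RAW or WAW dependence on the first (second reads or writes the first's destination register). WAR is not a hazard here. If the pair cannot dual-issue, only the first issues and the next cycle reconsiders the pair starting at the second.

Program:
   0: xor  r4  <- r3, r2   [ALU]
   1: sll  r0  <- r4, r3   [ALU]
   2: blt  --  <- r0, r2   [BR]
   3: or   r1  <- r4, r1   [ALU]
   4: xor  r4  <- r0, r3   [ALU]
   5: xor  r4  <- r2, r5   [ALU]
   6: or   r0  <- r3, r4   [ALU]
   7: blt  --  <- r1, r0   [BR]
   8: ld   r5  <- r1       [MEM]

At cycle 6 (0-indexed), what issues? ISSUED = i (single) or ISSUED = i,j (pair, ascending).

  cy0 -> i0 (xor.ALU) RAW r4
  cy1 -> i1 (sll.ALU) RAW r0
  cy2 -> i2,i3 (blt.BR or.ALU) 2-wide
  cy3 -> i4 (xor.ALU) WAW r4
  cy4 -> i5 (xor.ALU) RAW r4
  cy5 -> i6 (or.ALU) RAW r0
  cy6 -> i7 (blt.BR) no-port BR/MEM
  cy7 -> i8 (ld.MEM) tail

ISSUED = 7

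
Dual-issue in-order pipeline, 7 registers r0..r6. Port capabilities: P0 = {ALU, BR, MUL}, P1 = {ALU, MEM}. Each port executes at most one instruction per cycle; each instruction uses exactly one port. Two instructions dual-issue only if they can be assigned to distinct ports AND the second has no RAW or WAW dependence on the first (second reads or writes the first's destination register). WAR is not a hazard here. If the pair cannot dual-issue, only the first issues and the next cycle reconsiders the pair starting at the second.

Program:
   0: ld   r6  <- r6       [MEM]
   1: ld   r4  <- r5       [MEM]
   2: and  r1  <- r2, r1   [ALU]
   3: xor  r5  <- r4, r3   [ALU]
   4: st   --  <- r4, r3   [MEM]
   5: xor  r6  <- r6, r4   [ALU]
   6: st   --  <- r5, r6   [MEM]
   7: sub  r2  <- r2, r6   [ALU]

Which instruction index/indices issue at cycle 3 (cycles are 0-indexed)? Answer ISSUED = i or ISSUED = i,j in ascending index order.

ISSUED = 5

0. ld.MEM @i0  | no-port MEM/MEM
1. ld.MEM and.ALU @i1/i2  | dual
2. xor.ALU st.MEM @i3/i4  | dual
3. xor.ALU @i5  | RAW r6
4. st.MEM sub.ALU @i6/i7  | dual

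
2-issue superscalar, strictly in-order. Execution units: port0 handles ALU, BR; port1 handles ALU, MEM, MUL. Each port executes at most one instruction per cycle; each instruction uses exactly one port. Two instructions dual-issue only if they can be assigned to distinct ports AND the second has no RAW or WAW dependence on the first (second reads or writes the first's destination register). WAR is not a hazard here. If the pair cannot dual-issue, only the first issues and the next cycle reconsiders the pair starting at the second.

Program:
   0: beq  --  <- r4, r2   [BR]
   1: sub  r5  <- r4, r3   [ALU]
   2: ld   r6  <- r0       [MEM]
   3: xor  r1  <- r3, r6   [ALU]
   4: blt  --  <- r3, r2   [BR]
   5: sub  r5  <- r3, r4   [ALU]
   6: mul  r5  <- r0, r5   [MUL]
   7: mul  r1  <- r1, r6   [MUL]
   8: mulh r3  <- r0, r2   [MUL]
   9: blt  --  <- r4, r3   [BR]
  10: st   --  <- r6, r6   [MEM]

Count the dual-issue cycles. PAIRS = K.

PAIRS = 3

  cy0 -> i0,i1 (beq sub) pair
  cy1 -> i2 (ld) RAW r6
  cy2 -> i3,i4 (xor blt) pair
  cy3 -> i5 (sub) RAW+WAW r5
  cy4 -> i6 (mul) no-port MUL/MUL
  cy5 -> i7 (mul) no-port MUL/MUL
  cy6 -> i8 (mulh) RAW r3
  cy7 -> i9,i10 (blt st) pair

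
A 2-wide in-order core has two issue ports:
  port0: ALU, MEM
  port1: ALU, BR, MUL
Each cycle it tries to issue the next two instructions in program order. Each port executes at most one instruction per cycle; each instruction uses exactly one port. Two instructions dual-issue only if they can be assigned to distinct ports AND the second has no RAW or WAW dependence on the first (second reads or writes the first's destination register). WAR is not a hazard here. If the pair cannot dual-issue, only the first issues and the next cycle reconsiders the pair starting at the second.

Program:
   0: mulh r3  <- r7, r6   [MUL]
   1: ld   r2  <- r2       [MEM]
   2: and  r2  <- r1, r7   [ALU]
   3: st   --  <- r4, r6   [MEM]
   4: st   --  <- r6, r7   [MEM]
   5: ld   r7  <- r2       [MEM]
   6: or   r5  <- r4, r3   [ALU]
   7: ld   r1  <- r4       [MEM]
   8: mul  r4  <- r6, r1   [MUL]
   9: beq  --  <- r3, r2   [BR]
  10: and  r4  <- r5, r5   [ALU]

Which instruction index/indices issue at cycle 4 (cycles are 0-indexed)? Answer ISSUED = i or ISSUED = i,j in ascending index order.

ISSUED = 7

c0: i0/i1 mulh/ld  2-wide
c1: i2/i3 and/st  2-wide
c2: i4 st  no-port MEM/MEM
c3: i5/i6 ld/or  2-wide
c4: i7 ld  RAW r1
c5: i8 mul  no-port MUL/BR
c6: i9/i10 beq/and  2-wide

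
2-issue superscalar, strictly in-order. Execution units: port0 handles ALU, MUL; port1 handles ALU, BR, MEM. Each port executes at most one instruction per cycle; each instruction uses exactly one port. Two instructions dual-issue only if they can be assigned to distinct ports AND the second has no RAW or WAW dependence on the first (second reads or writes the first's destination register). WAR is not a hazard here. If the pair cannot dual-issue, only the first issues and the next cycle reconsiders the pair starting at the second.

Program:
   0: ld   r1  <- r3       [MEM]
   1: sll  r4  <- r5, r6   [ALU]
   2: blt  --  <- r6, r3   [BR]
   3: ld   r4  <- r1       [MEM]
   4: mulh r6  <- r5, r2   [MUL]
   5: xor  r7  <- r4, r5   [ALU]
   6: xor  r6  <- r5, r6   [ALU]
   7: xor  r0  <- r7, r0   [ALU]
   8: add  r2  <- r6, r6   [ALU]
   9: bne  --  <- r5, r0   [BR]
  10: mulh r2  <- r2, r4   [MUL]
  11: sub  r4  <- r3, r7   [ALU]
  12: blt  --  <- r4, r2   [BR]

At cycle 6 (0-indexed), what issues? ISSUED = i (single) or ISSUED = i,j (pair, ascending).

c0: i0+i1 ld.MEM;sll.ALU  pair
c1: i2 blt.BR  no-port BR/MEM
c2: i3+i4 ld.MEM;mulh.MUL  pair
c3: i5+i6 xor.ALU;xor.ALU  pair
c4: i7+i8 xor.ALU;add.ALU  pair
c5: i9+i10 bne.BR;mulh.MUL  pair
c6: i11 sub.ALU  RAW r4
c7: i12 blt.BR  tail

ISSUED = 11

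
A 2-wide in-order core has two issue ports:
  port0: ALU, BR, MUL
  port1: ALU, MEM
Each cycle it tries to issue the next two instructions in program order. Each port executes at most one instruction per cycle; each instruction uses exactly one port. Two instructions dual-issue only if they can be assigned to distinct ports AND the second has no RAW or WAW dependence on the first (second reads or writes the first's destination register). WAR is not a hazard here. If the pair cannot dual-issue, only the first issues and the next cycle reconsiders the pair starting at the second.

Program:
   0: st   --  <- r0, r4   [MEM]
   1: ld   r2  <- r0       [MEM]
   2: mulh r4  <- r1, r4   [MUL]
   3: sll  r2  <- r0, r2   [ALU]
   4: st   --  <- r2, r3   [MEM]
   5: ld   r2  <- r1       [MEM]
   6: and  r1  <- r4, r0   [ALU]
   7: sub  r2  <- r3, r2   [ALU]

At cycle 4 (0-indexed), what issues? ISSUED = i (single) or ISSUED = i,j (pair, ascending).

t=0 i0:st ; no-port MEM/MEM
t=1 i1/i2:ld;mulh ; 2-wide
t=2 i3:sll ; RAW r2
t=3 i4:st ; no-port MEM/MEM
t=4 i5/i6:ld;and ; 2-wide
t=5 i7:sub ; tail

ISSUED = 5,6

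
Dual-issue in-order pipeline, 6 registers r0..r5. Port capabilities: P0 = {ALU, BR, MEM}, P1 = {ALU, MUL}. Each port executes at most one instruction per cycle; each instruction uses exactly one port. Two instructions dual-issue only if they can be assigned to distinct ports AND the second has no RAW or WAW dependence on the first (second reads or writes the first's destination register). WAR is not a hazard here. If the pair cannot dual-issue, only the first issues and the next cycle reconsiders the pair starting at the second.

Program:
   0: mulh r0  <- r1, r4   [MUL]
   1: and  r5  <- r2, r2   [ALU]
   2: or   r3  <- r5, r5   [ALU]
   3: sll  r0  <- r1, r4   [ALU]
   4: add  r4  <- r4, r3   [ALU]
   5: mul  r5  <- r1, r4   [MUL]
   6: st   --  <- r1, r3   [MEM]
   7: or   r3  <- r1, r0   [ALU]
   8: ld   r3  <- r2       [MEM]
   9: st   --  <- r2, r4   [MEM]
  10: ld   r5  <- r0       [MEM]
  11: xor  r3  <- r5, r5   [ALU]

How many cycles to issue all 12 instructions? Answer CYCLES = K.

CYCLES = 9

t=0 i0,i1:mulh.MUL;and.ALU ; pair
t=1 i2,i3:or.ALU;sll.ALU ; pair
t=2 i4:add.ALU ; RAW r4
t=3 i5,i6:mul.MUL;st.MEM ; pair
t=4 i7:or.ALU ; WAW r3
t=5 i8:ld.MEM ; no-port MEM/MEM
t=6 i9:st.MEM ; no-port MEM/MEM
t=7 i10:ld.MEM ; RAW r5
t=8 i11:xor.ALU ; tail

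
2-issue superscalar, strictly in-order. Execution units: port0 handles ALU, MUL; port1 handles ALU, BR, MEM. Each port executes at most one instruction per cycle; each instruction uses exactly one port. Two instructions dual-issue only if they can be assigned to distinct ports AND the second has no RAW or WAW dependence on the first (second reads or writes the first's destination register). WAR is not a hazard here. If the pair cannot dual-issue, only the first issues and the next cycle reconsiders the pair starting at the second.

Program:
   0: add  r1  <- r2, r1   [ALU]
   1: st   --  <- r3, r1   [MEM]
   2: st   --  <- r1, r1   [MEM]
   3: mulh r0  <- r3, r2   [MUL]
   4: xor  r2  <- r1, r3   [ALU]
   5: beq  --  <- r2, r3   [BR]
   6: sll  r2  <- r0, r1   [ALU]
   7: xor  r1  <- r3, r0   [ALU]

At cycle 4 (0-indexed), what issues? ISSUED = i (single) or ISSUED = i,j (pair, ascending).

t=0 i0:add ; RAW r1
t=1 i1:st ; no-port MEM/MEM
t=2 i2&i3:st;mulh ; 2-wide
t=3 i4:xor ; RAW r2
t=4 i5&i6:beq;sll ; 2-wide
t=5 i7:xor ; tail

ISSUED = 5,6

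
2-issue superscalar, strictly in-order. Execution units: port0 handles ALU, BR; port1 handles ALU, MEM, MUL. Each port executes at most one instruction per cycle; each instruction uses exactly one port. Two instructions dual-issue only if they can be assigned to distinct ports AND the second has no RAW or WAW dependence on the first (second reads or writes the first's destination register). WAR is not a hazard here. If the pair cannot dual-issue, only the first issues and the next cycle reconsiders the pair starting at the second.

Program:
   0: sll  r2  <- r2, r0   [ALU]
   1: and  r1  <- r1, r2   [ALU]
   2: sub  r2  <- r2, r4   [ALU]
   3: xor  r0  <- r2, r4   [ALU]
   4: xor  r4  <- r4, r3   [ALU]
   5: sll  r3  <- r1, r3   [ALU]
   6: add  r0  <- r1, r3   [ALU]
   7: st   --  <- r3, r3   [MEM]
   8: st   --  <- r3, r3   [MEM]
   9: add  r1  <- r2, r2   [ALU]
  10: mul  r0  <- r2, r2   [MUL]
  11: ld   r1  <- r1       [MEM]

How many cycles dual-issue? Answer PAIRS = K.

PAIRS = 4

t=0 i0:sll ; RAW r2
t=1 i1/i2:and;sub ; pair
t=2 i3/i4:xor;xor ; pair
t=3 i5:sll ; RAW r3
t=4 i6/i7:add;st ; pair
t=5 i8/i9:st;add ; pair
t=6 i10:mul ; no-port MUL/MEM
t=7 i11:ld ; tail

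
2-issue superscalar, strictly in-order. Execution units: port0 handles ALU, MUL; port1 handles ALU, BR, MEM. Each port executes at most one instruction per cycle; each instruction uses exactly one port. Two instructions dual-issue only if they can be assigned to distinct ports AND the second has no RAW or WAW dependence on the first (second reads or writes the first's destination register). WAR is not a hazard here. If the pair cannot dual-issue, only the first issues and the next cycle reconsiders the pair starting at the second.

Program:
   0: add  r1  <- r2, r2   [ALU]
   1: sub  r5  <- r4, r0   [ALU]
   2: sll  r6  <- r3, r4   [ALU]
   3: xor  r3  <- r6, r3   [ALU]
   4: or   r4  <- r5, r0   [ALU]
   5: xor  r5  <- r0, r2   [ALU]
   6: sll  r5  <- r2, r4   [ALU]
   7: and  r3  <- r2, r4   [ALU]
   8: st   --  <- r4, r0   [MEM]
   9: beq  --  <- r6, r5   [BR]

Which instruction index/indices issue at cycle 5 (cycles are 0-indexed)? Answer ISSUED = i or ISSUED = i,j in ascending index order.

#0 head=0: add+sub i0+i1 pair
#1 head=2: sll i2 RAW r6
#2 head=3: xor+or i3+i4 pair
#3 head=5: xor i5 WAW r5
#4 head=6: sll+and i6+i7 pair
#5 head=8: st i8 no-port MEM/BR
#6 head=9: beq i9 tail

ISSUED = 8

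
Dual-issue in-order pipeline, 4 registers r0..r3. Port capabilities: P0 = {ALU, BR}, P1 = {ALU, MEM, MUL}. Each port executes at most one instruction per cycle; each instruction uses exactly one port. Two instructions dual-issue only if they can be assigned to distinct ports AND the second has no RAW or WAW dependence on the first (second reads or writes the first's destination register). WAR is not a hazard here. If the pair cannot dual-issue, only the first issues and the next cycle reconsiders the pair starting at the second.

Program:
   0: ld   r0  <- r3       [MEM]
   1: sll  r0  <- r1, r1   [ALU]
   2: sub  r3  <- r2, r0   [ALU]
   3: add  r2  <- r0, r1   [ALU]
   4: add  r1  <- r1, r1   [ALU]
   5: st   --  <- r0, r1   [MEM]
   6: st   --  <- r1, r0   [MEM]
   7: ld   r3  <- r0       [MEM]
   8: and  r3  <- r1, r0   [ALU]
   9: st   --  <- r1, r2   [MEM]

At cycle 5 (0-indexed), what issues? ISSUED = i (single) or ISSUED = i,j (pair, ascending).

[0] i0  ld.MEM  -- WAW r0
[1] i1  sll.ALU  -- RAW r0
[2] i2&i3  sub.ALU+add.ALU  -- dual
[3] i4  add.ALU  -- RAW r1
[4] i5  st.MEM  -- no-port MEM/MEM
[5] i6  st.MEM  -- no-port MEM/MEM
[6] i7  ld.MEM  -- WAW r3
[7] i8&i9  and.ALU+st.MEM  -- dual

ISSUED = 6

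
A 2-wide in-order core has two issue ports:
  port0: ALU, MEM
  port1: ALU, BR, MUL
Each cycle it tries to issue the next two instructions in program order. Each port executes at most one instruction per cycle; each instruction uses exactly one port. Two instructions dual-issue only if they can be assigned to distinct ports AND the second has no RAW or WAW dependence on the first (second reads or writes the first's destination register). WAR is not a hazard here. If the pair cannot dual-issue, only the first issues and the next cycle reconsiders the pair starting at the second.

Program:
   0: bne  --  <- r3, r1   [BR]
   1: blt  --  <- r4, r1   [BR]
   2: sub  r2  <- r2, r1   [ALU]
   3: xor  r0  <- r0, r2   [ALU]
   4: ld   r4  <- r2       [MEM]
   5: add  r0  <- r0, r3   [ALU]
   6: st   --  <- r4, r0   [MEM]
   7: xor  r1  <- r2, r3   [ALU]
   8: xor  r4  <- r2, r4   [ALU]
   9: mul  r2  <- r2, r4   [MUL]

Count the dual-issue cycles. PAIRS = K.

PAIRS = 3

c0: i0 bne.BR  no-port BR/BR
c1: i1,i2 blt.BR/sub.ALU  dual
c2: i3,i4 xor.ALU/ld.MEM  dual
c3: i5 add.ALU  RAW r0
c4: i6,i7 st.MEM/xor.ALU  dual
c5: i8 xor.ALU  RAW r4
c6: i9 mul.MUL  tail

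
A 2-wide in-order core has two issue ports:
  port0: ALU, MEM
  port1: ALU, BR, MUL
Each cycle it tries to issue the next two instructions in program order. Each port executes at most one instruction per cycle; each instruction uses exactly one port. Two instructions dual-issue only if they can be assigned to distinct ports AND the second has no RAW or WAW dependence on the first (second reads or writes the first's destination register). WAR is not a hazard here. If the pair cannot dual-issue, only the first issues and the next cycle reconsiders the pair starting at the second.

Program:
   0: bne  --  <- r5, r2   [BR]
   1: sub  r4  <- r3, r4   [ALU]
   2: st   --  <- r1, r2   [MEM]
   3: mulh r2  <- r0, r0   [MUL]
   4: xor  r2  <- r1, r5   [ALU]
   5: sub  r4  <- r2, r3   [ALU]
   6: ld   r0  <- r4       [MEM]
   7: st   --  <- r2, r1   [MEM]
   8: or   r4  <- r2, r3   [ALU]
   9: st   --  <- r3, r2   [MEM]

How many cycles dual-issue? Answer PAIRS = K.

c0: i0,i1 bne+sub  pair
c1: i2,i3 st+mulh  pair
c2: i4 xor  RAW r2
c3: i5 sub  RAW r4
c4: i6 ld  no-port MEM/MEM
c5: i7,i8 st+or  pair
c6: i9 st  tail

PAIRS = 3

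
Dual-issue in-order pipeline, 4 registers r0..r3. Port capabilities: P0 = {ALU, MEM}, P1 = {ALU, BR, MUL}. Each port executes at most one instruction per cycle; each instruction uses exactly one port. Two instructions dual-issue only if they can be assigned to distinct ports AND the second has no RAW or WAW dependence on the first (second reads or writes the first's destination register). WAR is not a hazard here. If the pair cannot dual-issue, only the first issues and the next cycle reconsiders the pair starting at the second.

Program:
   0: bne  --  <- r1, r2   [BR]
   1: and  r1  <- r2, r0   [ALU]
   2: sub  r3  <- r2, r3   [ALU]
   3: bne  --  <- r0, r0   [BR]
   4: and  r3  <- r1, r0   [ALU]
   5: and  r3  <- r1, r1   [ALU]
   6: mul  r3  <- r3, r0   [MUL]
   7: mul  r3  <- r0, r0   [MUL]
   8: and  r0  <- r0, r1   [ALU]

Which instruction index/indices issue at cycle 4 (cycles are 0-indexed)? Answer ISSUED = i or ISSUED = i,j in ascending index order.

ISSUED = 6

  cy0 -> i0&i1 (bne.BR;and.ALU) 2-wide
  cy1 -> i2&i3 (sub.ALU;bne.BR) 2-wide
  cy2 -> i4 (and.ALU) WAW r3
  cy3 -> i5 (and.ALU) RAW+WAW r3
  cy4 -> i6 (mul.MUL) no-port MUL/MUL
  cy5 -> i7&i8 (mul.MUL;and.ALU) 2-wide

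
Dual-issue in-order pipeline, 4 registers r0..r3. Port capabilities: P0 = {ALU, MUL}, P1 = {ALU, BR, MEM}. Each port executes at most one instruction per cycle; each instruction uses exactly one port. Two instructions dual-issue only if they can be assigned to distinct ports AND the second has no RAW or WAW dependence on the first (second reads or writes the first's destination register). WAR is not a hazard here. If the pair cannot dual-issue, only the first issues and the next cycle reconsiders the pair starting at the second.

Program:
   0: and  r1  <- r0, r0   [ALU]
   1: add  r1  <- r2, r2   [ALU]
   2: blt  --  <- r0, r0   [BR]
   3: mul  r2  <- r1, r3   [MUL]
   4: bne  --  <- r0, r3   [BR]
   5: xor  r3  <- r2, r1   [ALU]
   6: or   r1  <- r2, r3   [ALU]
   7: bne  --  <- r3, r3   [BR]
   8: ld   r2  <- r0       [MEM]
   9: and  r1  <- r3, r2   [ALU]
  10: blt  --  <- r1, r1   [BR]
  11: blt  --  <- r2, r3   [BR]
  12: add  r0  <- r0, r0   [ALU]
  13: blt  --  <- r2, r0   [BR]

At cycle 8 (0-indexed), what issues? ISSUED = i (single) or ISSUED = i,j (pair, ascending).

ISSUED = 11,12

t=0 i0:and.ALU ; WAW r1
t=1 i1&i2:add.ALU/blt.BR ; pair
t=2 i3&i4:mul.MUL/bne.BR ; pair
t=3 i5:xor.ALU ; RAW r3
t=4 i6&i7:or.ALU/bne.BR ; pair
t=5 i8:ld.MEM ; RAW r2
t=6 i9:and.ALU ; RAW r1
t=7 i10:blt.BR ; no-port BR/BR
t=8 i11&i12:blt.BR/add.ALU ; pair
t=9 i13:blt.BR ; tail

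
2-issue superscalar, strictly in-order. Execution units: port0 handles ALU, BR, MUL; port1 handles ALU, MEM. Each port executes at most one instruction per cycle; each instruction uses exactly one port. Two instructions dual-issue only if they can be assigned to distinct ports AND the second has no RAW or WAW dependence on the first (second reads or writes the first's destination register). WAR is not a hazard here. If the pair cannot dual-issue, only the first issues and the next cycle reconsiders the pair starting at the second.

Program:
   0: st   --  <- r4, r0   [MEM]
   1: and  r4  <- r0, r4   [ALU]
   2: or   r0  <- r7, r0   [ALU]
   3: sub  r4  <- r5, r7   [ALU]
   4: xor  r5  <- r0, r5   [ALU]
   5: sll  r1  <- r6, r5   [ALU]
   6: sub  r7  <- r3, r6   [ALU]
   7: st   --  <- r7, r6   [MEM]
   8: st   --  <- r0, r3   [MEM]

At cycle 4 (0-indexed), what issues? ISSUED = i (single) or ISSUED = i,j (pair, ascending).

  cy0 -> i0&i1 (st and) 2-wide
  cy1 -> i2&i3 (or sub) 2-wide
  cy2 -> i4 (xor) RAW r5
  cy3 -> i5&i6 (sll sub) 2-wide
  cy4 -> i7 (st) no-port MEM/MEM
  cy5 -> i8 (st) tail

ISSUED = 7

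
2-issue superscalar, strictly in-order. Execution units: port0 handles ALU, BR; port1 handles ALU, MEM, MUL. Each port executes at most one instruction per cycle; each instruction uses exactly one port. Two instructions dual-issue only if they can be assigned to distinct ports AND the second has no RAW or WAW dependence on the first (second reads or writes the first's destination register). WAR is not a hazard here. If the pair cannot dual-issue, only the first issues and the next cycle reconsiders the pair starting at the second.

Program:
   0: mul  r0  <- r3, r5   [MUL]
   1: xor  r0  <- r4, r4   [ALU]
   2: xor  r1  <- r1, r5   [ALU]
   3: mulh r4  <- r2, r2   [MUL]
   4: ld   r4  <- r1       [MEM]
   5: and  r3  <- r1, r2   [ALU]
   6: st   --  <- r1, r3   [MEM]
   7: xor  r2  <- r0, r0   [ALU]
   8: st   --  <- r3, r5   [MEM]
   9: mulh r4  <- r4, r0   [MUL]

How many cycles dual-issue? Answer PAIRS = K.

  cy0 -> i0 (mul.MUL) WAW r0
  cy1 -> i1/i2 (xor.ALU xor.ALU) dual
  cy2 -> i3 (mulh.MUL) no-port MUL/MEM
  cy3 -> i4/i5 (ld.MEM and.ALU) dual
  cy4 -> i6/i7 (st.MEM xor.ALU) dual
  cy5 -> i8 (st.MEM) no-port MEM/MUL
  cy6 -> i9 (mulh.MUL) tail

PAIRS = 3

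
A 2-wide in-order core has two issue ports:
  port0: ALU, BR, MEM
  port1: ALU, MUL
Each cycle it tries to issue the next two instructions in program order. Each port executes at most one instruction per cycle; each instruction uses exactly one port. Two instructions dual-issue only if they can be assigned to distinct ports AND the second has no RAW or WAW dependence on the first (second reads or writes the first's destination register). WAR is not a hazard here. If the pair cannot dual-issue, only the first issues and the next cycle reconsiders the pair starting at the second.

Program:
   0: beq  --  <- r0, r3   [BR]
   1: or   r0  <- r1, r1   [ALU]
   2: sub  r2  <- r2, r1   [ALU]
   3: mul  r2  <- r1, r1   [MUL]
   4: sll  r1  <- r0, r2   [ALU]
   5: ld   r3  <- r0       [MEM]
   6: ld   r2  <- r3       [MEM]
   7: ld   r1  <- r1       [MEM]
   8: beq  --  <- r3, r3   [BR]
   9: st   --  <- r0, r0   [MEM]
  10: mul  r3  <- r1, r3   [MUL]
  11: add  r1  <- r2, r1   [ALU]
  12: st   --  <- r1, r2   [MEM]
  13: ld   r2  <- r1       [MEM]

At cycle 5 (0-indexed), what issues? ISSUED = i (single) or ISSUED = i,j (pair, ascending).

#0 head=0: beq.BR;or.ALU i0&i1 2-wide
#1 head=2: sub.ALU i2 WAW r2
#2 head=3: mul.MUL i3 RAW r2
#3 head=4: sll.ALU;ld.MEM i4&i5 2-wide
#4 head=6: ld.MEM i6 no-port MEM/MEM
#5 head=7: ld.MEM i7 no-port MEM/BR
#6 head=8: beq.BR i8 no-port BR/MEM
#7 head=9: st.MEM;mul.MUL i9&i10 2-wide
#8 head=11: add.ALU i11 RAW r1
#9 head=12: st.MEM i12 no-port MEM/MEM
#10 head=13: ld.MEM i13 tail

ISSUED = 7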